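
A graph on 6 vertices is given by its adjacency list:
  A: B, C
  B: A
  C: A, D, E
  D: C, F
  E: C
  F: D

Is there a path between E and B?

From E we can reach A, B, C, D, E, F, which includes B.

Yes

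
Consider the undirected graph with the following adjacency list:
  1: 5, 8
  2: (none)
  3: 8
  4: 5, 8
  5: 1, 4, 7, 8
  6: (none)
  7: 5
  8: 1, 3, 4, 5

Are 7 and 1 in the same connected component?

From 7 we can reach 1, 3, 4, 5, 7, 8, which includes 1.

Yes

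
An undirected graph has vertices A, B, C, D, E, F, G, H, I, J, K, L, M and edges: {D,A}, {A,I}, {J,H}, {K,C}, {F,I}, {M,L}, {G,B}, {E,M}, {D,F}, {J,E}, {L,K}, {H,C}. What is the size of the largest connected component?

Starting from B we can reach B, G. That is one component of size 2.
Starting from A we can reach A, D, F, I. That is one component of size 4.
Starting from C we can reach C, E, H, J, K, L, M. That is one component of size 7.
The largest has 7 vertices.

7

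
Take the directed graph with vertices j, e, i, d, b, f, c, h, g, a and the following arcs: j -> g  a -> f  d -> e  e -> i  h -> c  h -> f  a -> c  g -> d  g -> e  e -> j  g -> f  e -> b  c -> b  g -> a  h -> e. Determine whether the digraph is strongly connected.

There is no directed path from c to h, so the graph is not strongly connected.

No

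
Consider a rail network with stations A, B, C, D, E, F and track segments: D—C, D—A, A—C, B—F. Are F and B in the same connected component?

Yes

From F we can reach B, F, which includes B.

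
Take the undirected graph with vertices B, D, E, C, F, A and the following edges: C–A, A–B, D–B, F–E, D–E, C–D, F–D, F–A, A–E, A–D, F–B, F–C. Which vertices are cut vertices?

none

Removing A, for instance, still leaves 1 component. No single vertex removal increases the component count — the graph has no articulation points.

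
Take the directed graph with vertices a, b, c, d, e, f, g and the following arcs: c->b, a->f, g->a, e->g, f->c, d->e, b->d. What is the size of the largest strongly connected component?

7

{a, b, c, d, e, f, g} are all mutually reachable — one SCC of size 7.
The largest has 7 vertices.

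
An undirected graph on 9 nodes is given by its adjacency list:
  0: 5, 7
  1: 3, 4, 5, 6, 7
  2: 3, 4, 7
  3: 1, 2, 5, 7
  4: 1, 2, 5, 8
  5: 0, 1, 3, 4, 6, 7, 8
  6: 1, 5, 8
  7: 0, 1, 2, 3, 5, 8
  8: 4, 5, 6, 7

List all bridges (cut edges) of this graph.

none

The edges on the cycle 5-3-7-0-5 are not bridges since each lies on that cycle.
Every edge lies on some cycle, so there are no bridges.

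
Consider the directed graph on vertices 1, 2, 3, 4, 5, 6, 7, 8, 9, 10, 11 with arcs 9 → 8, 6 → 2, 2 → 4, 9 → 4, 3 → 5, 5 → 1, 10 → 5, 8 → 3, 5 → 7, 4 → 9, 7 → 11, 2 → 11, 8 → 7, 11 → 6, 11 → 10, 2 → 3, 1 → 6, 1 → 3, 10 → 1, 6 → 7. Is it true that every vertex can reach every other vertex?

From 1 we can reach every vertex (1, 2, 3, 4, 5, 6, 7, 8, 9, 10, 11), and every vertex can reach 1 (1, 2, 3, 4, 5, 6, 7, 8, 9, 10, 11). So the whole graph is one strongly connected component.

Yes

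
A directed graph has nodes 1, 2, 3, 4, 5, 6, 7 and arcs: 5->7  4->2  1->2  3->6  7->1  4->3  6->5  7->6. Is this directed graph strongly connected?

No

There is no directed path from 3 to 4, so the graph is not strongly connected.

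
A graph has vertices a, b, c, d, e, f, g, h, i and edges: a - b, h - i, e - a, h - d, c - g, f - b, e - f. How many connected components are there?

3

Starting from c we can reach c, g. That is one component of size 2.
Starting from d we can reach d, h, i. That is one component of size 3.
Starting from a we can reach a, b, e, f. That is one component of size 4.
Total: 3 components.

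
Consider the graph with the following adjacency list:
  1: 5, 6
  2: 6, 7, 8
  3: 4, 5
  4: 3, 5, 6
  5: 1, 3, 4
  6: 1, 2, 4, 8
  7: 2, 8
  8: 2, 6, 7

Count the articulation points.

1

Removing 6 increases the component count from 1 to 2, so 6 is a cut vertex.
By contrast removing 2 leaves 1 component; it is not a cut vertex. No other vertex is a cut vertex either.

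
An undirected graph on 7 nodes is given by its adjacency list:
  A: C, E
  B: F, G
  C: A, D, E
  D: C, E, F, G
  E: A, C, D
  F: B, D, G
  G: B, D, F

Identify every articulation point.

Removing D increases the component count from 1 to 2, so D is a cut vertex.
By contrast removing G leaves 1 component; it is not a cut vertex. No other vertex is a cut vertex either.

D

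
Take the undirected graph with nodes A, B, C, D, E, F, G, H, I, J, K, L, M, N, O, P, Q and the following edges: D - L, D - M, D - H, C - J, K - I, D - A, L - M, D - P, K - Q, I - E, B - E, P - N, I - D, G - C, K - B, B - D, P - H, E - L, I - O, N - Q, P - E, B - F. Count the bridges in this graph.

5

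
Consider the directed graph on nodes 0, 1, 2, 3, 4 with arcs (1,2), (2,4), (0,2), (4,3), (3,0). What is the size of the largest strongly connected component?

{0, 2, 3, 4} are all mutually reachable — one SCC of size 4.
{1} is an SCC by itself.
The largest has 4 vertices.

4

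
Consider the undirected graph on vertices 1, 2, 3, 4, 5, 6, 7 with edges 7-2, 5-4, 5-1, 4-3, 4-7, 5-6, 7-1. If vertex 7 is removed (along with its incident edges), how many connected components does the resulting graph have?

With 7 gone, the remaining components are: {2}; {1, 3, 4, 5, 6}.
That is 2 components.

2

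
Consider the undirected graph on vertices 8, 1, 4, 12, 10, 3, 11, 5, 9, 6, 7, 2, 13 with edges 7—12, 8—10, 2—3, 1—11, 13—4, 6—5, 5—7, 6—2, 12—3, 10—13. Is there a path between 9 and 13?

No

The component containing 9 is {9}, and 13 is not in it.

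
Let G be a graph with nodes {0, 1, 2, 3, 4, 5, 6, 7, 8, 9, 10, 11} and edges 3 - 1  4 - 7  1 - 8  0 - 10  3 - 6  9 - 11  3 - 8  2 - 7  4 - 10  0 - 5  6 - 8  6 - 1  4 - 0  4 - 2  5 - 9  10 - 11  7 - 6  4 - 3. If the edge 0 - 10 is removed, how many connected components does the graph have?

0 and 10 are still connected via 0-4-10, so the component count stays at 1.

1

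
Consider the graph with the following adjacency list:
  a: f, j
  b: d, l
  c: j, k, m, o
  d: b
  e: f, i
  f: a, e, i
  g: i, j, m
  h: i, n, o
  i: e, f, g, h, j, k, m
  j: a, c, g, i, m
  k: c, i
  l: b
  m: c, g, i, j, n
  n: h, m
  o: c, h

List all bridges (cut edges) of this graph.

The edges on the cycle i-h-n-m-c-j-a-f-e-i are not bridges since each lies on that cycle.
But removing b-l disconnects b from l; removing d-b disconnects d from b — these are bridges.

b-d, b-l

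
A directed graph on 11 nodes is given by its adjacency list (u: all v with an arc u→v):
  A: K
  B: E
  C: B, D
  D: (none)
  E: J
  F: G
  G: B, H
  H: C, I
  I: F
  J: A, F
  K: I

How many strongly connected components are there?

{A, B, C, E, F, G, H, I, J, K} are all mutually reachable — one SCC of size 10.
{D} is an SCC by itself.
That gives 2 strongly connected components.

2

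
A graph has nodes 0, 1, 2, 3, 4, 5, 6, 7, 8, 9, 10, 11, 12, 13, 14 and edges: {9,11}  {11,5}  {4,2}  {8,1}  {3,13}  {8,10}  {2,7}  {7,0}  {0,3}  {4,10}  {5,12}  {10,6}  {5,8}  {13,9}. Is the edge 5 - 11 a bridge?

After removing 5 - 11, the path 5-8-10-4-2-7-0-3-13-9-11 still connects them, so the edge is not a bridge.

No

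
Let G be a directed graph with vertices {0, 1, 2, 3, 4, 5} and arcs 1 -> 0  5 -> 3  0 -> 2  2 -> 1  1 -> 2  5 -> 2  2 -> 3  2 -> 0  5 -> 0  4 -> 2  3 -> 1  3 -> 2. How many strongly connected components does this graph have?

{0, 1, 2, 3} are all mutually reachable — one SCC of size 4.
{4} is an SCC by itself.
{5} is an SCC by itself.
That gives 3 strongly connected components.

3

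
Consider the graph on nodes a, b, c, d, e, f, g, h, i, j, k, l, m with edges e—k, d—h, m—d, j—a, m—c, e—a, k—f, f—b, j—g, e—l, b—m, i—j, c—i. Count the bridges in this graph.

The edges on the cycle e-k-f-b-m-c-i-j-a-e are not bridges since each lies on that cycle.
But removing d—m disconnects d from m; removing g—j disconnects g from j; removing d—h disconnects d from h; removing e—l disconnects e from l — these are bridges.
That makes 4 bridges.

4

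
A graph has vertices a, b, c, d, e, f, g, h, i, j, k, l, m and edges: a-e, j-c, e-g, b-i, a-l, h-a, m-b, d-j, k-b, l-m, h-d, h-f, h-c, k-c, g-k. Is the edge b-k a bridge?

No

After removing b-k, the path b-m-l-a-h-c-k still connects them, so the edge is not a bridge.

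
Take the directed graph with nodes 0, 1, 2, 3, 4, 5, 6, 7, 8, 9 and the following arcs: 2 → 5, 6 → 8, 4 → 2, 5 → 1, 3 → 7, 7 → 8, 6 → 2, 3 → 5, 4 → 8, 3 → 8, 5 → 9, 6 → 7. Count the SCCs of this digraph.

10

{3} is an SCC by itself.
{9} is an SCC by itself.
{0} is an SCC by itself.
{1} is an SCC by itself.
{4} is an SCC by itself.
(and 5 more singleton SCCs)
That gives 10 strongly connected components.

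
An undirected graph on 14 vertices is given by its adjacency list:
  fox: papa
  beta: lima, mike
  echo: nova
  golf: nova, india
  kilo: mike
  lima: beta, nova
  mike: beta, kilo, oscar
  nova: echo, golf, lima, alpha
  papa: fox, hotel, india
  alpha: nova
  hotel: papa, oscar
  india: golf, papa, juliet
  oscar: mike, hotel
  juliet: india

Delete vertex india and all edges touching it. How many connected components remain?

2

With india gone, the remaining components are: {juliet}; {fox, beta, echo, golf, kilo, lima, mike, nova, papa, alpha, hotel, oscar}.
That is 2 components.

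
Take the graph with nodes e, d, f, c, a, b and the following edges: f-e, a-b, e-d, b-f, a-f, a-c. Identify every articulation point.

Removing a increases the component count from 1 to 2, so a is a cut vertex.
Removing e increases the component count from 1 to 2, so e is a cut vertex.
Removing f increases the component count from 1 to 2, so f is a cut vertex.
By contrast removing b leaves 1 component; it is not a cut vertex. No other vertex is a cut vertex either.

a, e, f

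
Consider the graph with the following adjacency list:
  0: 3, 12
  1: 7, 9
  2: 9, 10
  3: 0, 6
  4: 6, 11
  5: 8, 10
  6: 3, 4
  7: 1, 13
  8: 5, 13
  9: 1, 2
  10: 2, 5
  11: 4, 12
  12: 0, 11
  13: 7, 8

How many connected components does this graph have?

2

Starting from 0 we can reach 0, 3, 4, 6, 11, 12. That is one component of size 6.
Starting from 1 we can reach 1, 2, 5, 7, 8, 9, 10, 13. That is one component of size 8.
Total: 2 components.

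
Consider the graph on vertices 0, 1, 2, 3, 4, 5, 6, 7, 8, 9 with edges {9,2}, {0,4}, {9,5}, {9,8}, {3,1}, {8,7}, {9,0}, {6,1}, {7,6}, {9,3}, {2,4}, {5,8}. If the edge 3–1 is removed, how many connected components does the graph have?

1

3 and 1 are still connected via 3-9-8-7-6-1, so the component count stays at 1.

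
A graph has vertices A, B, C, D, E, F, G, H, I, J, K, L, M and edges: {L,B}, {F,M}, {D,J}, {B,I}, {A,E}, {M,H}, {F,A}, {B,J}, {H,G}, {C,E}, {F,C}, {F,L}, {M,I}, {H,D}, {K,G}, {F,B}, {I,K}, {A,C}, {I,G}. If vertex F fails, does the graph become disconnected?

Deleting F raises the number of components from 1 to 2, so F is a cut vertex.

Yes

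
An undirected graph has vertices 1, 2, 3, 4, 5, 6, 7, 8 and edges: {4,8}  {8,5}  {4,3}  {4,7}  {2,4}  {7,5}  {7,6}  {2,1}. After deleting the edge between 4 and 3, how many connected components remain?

2

Before removal there is 1 component.
4—3 is a bridge — removing it separates 4's side from 3's side.
After removal: 2 components.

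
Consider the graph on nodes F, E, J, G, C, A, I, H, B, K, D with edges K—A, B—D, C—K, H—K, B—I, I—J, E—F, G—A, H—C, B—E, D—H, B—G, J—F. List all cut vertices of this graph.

B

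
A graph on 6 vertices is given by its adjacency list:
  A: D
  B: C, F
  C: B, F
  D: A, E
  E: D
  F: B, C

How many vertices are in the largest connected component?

3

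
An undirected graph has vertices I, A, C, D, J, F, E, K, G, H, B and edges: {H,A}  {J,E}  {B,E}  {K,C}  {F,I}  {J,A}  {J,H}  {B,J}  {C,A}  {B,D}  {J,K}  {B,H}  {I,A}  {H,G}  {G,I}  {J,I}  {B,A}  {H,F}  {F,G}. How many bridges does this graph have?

The edges on the cycle J-K-C-A-I-G-F-H-J are not bridges since each lies on that cycle.
But removing D—B disconnects D from B — this is a bridge.

1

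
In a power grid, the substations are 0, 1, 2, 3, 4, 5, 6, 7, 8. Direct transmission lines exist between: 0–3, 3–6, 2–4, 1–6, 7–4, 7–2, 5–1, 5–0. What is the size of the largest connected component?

5

8 is isolated — a component by itself.
Starting from 2 we can reach 2, 4, 7. That is one component of size 3.
Starting from 0 we can reach 0, 1, 3, 5, 6. That is one component of size 5.
The largest has 5 vertices.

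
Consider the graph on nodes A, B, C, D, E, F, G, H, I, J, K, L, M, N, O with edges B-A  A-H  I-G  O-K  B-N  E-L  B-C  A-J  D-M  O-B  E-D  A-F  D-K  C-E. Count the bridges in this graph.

The edges on the cycle O-B-C-E-D-K-O are not bridges since each lies on that cycle.
But removing D-M disconnects D from M; removing B-A disconnects B from A; removing J-A disconnects J from A; removing I-G disconnects I from G — these are bridges.
In total 8 edges are bridges.

8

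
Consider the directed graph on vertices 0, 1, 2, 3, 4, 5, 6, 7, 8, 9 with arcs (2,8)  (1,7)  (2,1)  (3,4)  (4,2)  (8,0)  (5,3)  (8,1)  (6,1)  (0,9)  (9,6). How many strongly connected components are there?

{1} is an SCC by itself.
{2} is an SCC by itself.
{5} is an SCC by itself.
{8} is an SCC by itself.
{7} is an SCC by itself.
(and 5 more singleton SCCs)
That gives 10 strongly connected components.

10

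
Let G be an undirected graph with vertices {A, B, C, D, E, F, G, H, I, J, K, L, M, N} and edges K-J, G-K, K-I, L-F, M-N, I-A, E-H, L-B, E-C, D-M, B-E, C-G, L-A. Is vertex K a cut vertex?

Yes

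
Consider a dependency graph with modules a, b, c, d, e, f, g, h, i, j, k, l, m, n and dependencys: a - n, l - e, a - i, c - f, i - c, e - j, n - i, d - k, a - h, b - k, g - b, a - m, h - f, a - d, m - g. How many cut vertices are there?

Removing a increases the component count from 2 to 3, so a is a cut vertex.
Removing e increases the component count from 2 to 3, so e is a cut vertex.
By contrast removing n leaves 2 components; it is not a cut vertex. No other vertex is a cut vertex either.

2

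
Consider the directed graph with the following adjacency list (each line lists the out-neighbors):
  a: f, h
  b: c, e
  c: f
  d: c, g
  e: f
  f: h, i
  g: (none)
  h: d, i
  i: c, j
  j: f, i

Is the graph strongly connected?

No

There is no directed path from g to j, so the graph is not strongly connected.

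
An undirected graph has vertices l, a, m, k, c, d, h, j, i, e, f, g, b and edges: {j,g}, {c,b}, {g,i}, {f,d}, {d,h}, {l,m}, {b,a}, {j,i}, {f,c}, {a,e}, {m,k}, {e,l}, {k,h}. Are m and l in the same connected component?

Yes

From m we can reach a, b, c, d, e, f, h, k, l, m, which includes l.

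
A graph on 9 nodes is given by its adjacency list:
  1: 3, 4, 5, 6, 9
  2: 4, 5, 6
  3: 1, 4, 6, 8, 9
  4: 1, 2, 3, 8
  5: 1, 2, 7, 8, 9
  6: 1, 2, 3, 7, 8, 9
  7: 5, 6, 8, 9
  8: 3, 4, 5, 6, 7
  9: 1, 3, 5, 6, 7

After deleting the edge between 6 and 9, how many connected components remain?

1

6 and 9 are still connected via 6-1-9, so the component count stays at 1.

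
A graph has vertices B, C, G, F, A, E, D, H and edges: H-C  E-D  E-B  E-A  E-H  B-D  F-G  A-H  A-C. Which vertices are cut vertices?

Removing E increases the component count from 2 to 3, so E is a cut vertex.
By contrast removing C leaves 2 components; it is not a cut vertex. No other vertex is a cut vertex either.

E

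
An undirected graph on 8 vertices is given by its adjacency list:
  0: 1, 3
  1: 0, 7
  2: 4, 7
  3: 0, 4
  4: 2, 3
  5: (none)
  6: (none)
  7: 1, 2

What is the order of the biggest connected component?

6

5 is isolated — a component by itself.
6 is isolated — a component by itself.
Starting from 0 we can reach 0, 1, 2, 3, 4, 7. That is one component of size 6.
The largest has 6 vertices.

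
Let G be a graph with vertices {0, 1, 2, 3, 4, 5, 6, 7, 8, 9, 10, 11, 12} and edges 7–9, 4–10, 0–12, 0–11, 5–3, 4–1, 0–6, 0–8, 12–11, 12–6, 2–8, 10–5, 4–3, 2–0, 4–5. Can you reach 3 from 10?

Yes

From 10 we can reach 1, 3, 4, 5, 10, which includes 3.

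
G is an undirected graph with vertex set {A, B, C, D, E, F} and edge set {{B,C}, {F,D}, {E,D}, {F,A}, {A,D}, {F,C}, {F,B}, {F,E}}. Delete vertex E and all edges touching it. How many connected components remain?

1

With E gone, the remaining components are: {A, B, C, D, F}.
That is 1 component.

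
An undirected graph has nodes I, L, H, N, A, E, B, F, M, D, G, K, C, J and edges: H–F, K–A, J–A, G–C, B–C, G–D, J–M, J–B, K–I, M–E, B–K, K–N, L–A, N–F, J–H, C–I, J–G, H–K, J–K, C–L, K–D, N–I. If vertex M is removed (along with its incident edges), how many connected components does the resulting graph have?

With M gone, the remaining components are: {E}; {A, B, C, D, F, G, H, I, J, K, L, N}.
That is 2 components.

2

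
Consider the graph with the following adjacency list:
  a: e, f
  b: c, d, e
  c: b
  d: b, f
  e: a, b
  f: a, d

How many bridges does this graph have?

The edges on the cycle e-a-f-d-b-e are not bridges since each lies on that cycle.
But removing b-c disconnects b from c — this is a bridge.

1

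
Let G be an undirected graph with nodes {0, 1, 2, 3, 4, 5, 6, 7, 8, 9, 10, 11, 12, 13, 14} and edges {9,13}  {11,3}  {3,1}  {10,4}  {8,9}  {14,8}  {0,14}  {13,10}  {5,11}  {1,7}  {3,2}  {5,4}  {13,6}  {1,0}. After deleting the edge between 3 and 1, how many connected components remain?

3 and 1 are still connected via 3-11-5-4-10-13-9-8-14-0-1, so the component count stays at 2.

2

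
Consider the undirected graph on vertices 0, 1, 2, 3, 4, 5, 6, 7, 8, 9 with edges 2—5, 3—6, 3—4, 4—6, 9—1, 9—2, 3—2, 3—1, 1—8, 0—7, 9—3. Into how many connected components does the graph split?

Starting from 0 we can reach 0, 7. That is one component of size 2.
Starting from 1 we can reach 1, 2, 3, 4, 5, 6, 8, 9. That is one component of size 8.
Total: 2 components.

2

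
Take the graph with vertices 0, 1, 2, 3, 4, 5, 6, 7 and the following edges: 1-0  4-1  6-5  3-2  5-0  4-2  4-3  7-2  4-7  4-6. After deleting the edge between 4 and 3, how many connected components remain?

4 and 3 are still connected via 4-2-3, so the component count stays at 1.

1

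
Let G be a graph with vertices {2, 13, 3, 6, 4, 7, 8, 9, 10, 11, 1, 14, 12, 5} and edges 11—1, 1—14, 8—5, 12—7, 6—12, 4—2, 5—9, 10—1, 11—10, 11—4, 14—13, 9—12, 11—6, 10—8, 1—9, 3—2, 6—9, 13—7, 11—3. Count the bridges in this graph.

The edges on the cycle 11-10-8-5-9-1-11 are not bridges since each lies on that cycle.
Every edge lies on some cycle, so there are no bridges.

0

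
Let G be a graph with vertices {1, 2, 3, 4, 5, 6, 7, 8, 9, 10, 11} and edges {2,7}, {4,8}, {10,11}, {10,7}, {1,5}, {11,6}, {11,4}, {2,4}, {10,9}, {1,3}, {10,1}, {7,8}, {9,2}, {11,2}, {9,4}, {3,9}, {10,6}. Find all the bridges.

1-5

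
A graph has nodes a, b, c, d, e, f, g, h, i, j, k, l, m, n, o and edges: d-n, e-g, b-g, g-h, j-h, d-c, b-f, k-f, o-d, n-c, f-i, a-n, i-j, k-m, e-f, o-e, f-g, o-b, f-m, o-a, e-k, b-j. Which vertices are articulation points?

Removing o increases the component count from 2 to 3, so o is a cut vertex.
By contrast removing m leaves 2 components; it is not a cut vertex. No other vertex is a cut vertex either.

o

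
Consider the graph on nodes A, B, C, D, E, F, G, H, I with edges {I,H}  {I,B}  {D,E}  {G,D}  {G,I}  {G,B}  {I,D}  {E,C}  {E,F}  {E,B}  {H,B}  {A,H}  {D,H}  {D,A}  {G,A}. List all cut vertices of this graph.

Removing E increases the component count from 1 to 3, so E is a cut vertex.
By contrast removing H leaves 1 component; it is not a cut vertex. No other vertex is a cut vertex either.

E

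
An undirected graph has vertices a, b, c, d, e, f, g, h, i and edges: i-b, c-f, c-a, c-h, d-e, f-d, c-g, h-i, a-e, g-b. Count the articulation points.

1

Removing c increases the component count from 1 to 2, so c is a cut vertex.
By contrast removing h leaves 1 component; it is not a cut vertex. No other vertex is a cut vertex either.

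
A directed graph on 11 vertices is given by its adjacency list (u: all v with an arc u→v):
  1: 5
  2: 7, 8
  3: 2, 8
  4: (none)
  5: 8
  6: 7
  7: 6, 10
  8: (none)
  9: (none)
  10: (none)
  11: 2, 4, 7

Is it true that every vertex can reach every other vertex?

No

There is no directed path from 8 to 2, so the graph is not strongly connected.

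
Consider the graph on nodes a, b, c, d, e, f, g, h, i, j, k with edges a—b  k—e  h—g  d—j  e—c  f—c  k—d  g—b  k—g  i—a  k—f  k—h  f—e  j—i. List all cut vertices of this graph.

k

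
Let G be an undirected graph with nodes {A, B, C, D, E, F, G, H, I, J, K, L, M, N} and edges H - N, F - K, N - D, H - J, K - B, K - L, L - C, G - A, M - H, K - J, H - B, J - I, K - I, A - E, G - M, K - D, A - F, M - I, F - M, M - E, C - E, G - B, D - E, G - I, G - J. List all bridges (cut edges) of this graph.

none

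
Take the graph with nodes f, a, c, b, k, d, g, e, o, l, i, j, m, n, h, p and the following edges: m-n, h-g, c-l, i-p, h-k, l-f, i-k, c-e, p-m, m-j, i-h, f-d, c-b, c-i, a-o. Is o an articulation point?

Deleting o leaves 2 components (was 2), so o is not a cut vertex.

No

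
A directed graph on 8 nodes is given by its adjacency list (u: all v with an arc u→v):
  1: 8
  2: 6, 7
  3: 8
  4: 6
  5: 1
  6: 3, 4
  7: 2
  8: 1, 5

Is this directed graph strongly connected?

No

There is no directed path from 3 to 7, so the graph is not strongly connected.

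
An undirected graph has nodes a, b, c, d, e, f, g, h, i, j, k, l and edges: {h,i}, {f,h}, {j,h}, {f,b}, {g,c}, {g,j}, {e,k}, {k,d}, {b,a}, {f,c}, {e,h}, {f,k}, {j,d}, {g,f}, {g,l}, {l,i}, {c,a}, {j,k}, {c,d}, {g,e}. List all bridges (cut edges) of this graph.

none

The edges on the cycle f-c-a-b-f are not bridges since each lies on that cycle.
Every edge lies on some cycle, so there are no bridges.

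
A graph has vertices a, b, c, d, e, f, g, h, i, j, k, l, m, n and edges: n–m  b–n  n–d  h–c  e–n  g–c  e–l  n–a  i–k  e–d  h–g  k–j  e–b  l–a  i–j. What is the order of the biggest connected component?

7

f is isolated — a component by itself.
Starting from c we can reach c, g, h. That is one component of size 3.
Starting from i we can reach i, j, k. That is one component of size 3.
Starting from a we can reach a, b, d, e, l, m, n. That is one component of size 7.
The largest has 7 vertices.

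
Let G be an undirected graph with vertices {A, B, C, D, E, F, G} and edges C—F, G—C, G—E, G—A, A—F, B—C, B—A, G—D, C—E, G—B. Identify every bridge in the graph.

D-G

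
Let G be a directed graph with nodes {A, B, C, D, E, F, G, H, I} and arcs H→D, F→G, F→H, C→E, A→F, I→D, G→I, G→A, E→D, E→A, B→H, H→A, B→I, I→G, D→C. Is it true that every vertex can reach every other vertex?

No

There is no directed path from I to B, so the graph is not strongly connected.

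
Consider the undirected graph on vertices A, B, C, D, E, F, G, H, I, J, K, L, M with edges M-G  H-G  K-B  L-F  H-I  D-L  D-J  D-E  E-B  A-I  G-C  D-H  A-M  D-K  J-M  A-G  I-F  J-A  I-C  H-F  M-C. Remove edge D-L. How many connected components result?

D and L are still connected via D-H-F-L, so the component count stays at 1.

1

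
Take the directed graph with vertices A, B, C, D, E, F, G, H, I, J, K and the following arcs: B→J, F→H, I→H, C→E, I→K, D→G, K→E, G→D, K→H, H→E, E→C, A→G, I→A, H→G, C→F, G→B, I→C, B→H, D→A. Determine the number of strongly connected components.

4

{A, B, C, D, E, F, G, H} are all mutually reachable — one SCC of size 8.
{I} is an SCC by itself.
{K} is an SCC by itself.
{J} is an SCC by itself.
That gives 4 strongly connected components.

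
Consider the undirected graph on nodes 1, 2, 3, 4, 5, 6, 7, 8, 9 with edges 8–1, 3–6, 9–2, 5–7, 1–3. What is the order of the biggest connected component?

4

4 is isolated — a component by itself.
Starting from 5 we can reach 5, 7. That is one component of size 2.
Starting from 2 we can reach 2, 9. That is one component of size 2.
Starting from 1 we can reach 1, 3, 6, 8. That is one component of size 4.
The largest has 4 vertices.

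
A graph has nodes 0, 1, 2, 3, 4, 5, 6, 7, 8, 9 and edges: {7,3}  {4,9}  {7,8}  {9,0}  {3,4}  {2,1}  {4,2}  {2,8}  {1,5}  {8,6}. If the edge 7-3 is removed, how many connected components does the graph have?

7 and 3 are still connected via 7-8-2-4-3, so the component count stays at 1.

1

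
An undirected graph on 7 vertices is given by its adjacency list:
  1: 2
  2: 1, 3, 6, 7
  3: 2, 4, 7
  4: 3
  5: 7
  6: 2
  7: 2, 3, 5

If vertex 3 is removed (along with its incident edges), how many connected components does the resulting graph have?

With 3 gone, the remaining components are: {4}; {1, 2, 5, 6, 7}.
That is 2 components.

2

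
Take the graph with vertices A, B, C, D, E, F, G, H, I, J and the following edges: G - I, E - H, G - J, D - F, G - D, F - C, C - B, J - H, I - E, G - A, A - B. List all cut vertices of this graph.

G

Removing G increases the component count from 1 to 2, so G is a cut vertex.
By contrast removing B leaves 1 component; it is not a cut vertex. No other vertex is a cut vertex either.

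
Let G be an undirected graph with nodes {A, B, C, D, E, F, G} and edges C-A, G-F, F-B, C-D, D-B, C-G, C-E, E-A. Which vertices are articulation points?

C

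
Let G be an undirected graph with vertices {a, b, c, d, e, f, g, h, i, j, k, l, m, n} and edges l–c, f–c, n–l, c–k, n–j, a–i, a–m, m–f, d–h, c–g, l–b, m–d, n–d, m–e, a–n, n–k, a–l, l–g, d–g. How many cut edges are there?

The edges on the cycle a-m-f-c-l-n-a are not bridges since each lies on that cycle.
But removing l–b disconnects l from b; removing h–d disconnects h from d; removing a–i disconnects a from i; removing m–e disconnects m from e — these are bridges.
In total 5 edges are bridges.

5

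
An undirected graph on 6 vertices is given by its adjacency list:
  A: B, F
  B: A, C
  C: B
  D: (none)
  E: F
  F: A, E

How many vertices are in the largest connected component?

D is isolated — a component by itself.
Starting from A we can reach A, B, C, E, F. That is one component of size 5.
The largest has 5 vertices.

5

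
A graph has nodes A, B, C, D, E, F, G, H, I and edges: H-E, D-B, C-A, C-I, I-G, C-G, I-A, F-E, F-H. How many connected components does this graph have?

Starting from B we can reach B, D. That is one component of size 2.
Starting from E we can reach E, F, H. That is one component of size 3.
Starting from A we can reach A, C, G, I. That is one component of size 4.
Total: 3 components.

3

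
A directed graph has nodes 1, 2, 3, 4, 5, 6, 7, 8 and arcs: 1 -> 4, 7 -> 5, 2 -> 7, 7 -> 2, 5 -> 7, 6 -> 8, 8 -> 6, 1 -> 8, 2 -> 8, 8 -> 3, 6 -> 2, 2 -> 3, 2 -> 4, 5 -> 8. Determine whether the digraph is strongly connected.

There is no directed path from 6 to 1, so the graph is not strongly connected.

No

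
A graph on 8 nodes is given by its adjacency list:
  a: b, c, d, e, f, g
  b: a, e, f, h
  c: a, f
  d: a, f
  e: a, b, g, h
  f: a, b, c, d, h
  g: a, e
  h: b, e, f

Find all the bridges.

The edges on the cycle f-d-a-f are not bridges since each lies on that cycle.
Every edge lies on some cycle, so there are no bridges.

none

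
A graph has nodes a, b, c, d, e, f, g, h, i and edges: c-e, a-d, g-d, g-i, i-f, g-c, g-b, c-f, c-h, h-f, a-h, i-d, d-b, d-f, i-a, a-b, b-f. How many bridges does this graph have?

The edges on the cycle i-a-b-f-d-i are not bridges since each lies on that cycle.
But removing e-c disconnects e from c — this is a bridge.

1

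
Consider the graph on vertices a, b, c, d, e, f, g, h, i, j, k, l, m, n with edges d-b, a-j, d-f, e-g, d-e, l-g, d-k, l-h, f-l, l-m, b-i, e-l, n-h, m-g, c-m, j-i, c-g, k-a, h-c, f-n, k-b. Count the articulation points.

1

Removing d increases the component count from 1 to 2, so d is a cut vertex.
By contrast removing n leaves 1 component; it is not a cut vertex. No other vertex is a cut vertex either.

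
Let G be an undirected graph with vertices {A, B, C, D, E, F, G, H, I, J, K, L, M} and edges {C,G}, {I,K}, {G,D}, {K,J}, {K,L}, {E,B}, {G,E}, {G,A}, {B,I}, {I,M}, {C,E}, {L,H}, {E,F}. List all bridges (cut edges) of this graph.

A-G, B-E, B-I, D-G, E-F, H-L, I-K, I-M, J-K, K-L

The edges on the cycle C-G-E-C are not bridges since each lies on that cycle.
But removing E–B disconnects E from B; removing H–L disconnects H from L; removing K–L disconnects K from L; removing J–K disconnects J from K — these are bridges.
In total 10 edges are bridges.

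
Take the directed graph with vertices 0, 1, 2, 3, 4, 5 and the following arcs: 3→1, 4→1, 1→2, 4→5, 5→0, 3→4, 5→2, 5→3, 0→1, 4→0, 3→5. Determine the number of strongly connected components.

{3, 4, 5} are all mutually reachable — one SCC of size 3.
{1} is an SCC by itself.
{0} is an SCC by itself.
{2} is an SCC by itself.
That gives 4 strongly connected components.

4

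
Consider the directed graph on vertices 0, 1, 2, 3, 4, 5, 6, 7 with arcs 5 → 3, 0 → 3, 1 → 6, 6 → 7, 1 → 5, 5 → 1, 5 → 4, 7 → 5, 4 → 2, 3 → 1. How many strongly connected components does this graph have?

{1, 3, 5, 6, 7} are all mutually reachable — one SCC of size 5.
{4} is an SCC by itself.
{0} is an SCC by itself.
{2} is an SCC by itself.
That gives 4 strongly connected components.

4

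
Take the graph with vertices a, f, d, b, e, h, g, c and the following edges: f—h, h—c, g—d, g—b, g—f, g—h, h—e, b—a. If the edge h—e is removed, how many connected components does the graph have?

2

Before removal there is 1 component.
h—e is a bridge — removing it separates h's side from e's side.
After removal: 2 components.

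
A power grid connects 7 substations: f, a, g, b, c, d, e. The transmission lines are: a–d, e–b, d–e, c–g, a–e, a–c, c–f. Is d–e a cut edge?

After removing d–e, the path d-a-e still connects them, so the edge is not a bridge.

No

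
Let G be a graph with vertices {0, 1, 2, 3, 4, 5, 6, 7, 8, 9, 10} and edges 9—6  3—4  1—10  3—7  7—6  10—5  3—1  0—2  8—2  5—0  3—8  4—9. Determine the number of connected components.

Starting from 0 we can reach 0, 1, 2, 3, 4, 5, 6, 7, 8, 9, 10. That is one component of size 11.
Total: 1 component.

1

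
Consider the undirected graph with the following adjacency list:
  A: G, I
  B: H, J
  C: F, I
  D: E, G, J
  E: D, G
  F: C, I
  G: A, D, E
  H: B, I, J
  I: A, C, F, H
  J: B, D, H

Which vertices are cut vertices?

Removing I increases the component count from 1 to 2, so I is a cut vertex.
By contrast removing J leaves 1 component; it is not a cut vertex. No other vertex is a cut vertex either.

I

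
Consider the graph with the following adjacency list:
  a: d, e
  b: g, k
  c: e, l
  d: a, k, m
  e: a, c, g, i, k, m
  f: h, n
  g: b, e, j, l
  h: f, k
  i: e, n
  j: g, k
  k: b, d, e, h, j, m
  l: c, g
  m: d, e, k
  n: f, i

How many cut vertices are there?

0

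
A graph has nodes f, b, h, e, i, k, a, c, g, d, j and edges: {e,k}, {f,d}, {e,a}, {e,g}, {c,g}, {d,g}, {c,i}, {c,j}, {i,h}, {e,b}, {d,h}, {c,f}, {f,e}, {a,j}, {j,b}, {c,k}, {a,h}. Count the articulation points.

0

Removing c, for instance, still leaves 1 component. No single vertex removal increases the component count — the graph has no articulation points.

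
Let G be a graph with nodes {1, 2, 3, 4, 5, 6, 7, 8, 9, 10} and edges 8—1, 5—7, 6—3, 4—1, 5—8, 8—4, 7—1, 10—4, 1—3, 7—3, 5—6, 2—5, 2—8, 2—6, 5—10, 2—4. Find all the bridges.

The edges on the cycle 2-5-8-1-4-2 are not bridges since each lies on that cycle.
Every edge lies on some cycle, so there are no bridges.

none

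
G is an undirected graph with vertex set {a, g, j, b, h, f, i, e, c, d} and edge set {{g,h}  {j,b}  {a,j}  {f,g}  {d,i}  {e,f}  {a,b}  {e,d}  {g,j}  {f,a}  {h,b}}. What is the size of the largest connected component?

9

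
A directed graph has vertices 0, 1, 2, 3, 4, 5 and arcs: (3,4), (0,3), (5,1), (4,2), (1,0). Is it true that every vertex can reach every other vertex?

No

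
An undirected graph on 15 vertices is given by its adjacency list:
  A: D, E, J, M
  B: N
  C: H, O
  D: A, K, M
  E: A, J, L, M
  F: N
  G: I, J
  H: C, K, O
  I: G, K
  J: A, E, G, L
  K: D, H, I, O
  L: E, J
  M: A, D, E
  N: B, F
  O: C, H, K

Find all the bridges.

The edges on the cycle J-L-E-J are not bridges since each lies on that cycle.
But removing N-F disconnects N from F; removing B-N disconnects B from N — these are bridges.

B-N, F-N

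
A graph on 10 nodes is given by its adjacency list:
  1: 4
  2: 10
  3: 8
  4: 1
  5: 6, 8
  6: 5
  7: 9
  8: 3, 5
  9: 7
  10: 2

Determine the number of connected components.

Starting from 2 we can reach 2, 10. That is one component of size 2.
Starting from 1 we can reach 1, 4. That is one component of size 2.
Starting from 7 we can reach 7, 9. That is one component of size 2.
Starting from 3 we can reach 3, 5, 6, 8. That is one component of size 4.
Total: 4 components.

4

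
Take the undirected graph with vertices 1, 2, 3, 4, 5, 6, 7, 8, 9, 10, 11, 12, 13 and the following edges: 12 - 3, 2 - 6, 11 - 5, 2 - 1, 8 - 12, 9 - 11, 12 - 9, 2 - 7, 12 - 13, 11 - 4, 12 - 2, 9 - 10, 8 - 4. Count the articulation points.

Removing 2 increases the component count from 1 to 4, so 2 is a cut vertex.
Removing 9 increases the component count from 1 to 2, so 9 is a cut vertex.
Removing 11 increases the component count from 1 to 2, so 11 is a cut vertex.
Likewise 12 is a cut vertex.
By contrast removing 10 leaves 1 component; it is not a cut vertex. No other vertex is a cut vertex either.

4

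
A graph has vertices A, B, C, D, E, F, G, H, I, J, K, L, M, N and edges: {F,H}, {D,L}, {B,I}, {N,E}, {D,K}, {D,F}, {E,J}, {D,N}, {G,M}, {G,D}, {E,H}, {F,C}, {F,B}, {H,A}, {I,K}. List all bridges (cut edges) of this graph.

The edges on the cycle D-N-E-H-F-D are not bridges since each lies on that cycle.
But removing D—L disconnects D from L; removing D—G disconnects D from G; removing A—H disconnects A from H; removing F—C disconnects F from C — these are bridges.
In total 6 edges are bridges.

A-H, C-F, D-G, D-L, E-J, G-M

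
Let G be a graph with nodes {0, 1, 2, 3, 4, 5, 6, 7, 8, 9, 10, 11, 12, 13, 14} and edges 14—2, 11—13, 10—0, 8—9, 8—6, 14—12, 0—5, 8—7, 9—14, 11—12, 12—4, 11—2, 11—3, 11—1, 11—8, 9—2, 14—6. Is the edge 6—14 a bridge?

After removing 6—14, the path 6-8-9-14 still connects them, so the edge is not a bridge.

No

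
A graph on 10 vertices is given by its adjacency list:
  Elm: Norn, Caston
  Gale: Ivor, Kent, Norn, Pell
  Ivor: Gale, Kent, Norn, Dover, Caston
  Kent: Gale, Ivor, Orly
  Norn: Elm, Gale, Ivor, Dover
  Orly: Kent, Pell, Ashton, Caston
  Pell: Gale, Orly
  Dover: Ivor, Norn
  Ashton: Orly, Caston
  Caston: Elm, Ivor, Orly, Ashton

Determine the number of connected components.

1

Starting from Elm we can reach Elm, Gale, Ivor, Kent, Norn, Orly, Pell, Dover, Ashton, Caston. That is one component of size 10.
Total: 1 component.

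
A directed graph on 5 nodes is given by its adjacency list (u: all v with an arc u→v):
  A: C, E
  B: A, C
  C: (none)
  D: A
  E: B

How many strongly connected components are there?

3

{A, B, E} are all mutually reachable — one SCC of size 3.
{D} is an SCC by itself.
{C} is an SCC by itself.
That gives 3 strongly connected components.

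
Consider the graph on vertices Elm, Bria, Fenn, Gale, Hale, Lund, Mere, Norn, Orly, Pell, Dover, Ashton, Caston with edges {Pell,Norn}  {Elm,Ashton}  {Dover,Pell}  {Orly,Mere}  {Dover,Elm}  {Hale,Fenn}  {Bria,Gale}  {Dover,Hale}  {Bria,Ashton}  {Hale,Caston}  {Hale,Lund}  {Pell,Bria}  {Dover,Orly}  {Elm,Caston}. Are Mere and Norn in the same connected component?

From Mere we can reach Elm, Bria, Fenn, Gale, Hale, Lund, Mere, Norn, Orly, Pell, Dover, Ashton, Caston, which includes Norn.

Yes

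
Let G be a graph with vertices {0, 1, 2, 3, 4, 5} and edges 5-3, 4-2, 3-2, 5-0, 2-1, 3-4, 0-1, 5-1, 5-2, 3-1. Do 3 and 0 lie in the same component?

From 3 we can reach 0, 1, 2, 3, 4, 5, which includes 0.

Yes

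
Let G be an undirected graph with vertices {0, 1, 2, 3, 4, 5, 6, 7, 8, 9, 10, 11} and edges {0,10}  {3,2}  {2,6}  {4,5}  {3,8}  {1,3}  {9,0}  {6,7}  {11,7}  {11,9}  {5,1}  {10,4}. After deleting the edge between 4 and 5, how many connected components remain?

4 and 5 are still connected via 4-10-0-9-11-7-6-2-3-1-5, so the component count stays at 1.

1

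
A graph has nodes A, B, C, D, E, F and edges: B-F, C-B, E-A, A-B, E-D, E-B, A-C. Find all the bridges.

B-F, D-E

The edges on the cycle A-C-B-A are not bridges since each lies on that cycle.
But removing D-E disconnects D from E; removing F-B disconnects F from B — these are bridges.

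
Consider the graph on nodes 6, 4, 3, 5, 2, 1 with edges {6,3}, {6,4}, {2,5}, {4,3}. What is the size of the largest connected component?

3

1 is isolated — a component by itself.
Starting from 2 we can reach 2, 5. That is one component of size 2.
Starting from 3 we can reach 3, 4, 6. That is one component of size 3.
The largest has 3 vertices.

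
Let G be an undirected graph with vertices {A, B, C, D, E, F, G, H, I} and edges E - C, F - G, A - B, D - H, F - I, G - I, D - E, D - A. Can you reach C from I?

No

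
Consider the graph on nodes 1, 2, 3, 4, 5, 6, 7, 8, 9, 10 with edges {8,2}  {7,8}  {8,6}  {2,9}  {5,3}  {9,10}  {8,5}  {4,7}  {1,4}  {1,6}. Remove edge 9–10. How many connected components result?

2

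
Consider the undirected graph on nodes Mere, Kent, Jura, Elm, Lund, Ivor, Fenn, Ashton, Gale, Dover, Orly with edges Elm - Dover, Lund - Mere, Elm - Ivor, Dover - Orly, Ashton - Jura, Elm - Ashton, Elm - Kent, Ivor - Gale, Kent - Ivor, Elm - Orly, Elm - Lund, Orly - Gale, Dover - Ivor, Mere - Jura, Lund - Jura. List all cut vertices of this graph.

Removing Elm increases the component count from 2 to 3, so Elm is a cut vertex.
By contrast removing Orly leaves 2 components; it is not a cut vertex. No other vertex is a cut vertex either.

Elm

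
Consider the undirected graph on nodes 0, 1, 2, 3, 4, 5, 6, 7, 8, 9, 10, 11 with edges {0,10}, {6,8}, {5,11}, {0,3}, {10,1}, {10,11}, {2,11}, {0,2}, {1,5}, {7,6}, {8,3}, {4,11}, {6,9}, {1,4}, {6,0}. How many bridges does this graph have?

2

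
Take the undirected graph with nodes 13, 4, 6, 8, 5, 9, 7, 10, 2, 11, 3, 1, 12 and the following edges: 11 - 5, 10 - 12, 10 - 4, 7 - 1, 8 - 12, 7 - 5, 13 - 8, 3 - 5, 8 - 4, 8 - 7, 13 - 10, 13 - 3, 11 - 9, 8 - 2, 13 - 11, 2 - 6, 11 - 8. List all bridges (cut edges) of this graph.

The edges on the cycle 13-11-8-13 are not bridges since each lies on that cycle.
But removing 9 - 11 disconnects 9 from 11; removing 6 - 2 disconnects 6 from 2; removing 7 - 1 disconnects 7 from 1; removing 2 - 8 disconnects 2 from 8 — these are bridges.

1-7, 11-9, 2-6, 2-8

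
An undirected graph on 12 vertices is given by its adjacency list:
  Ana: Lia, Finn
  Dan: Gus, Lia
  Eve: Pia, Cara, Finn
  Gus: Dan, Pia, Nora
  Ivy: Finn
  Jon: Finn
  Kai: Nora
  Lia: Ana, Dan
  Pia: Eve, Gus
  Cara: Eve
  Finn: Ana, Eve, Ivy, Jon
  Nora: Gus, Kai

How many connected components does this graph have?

Starting from Ana we can reach Ana, Dan, Eve, Gus, Ivy, Jon, Kai, Lia, Pia, Cara, Finn, Nora. That is one component of size 12.
Total: 1 component.

1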